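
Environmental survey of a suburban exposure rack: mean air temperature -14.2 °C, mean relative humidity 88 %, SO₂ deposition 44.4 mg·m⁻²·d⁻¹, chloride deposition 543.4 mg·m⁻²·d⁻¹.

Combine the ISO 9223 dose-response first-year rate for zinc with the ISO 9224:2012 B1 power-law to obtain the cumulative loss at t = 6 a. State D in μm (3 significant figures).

D(6) = 8.36 μm

zinc: temperature factor f = +0.038·(-24.2) = -0.9196
  sulphur-dioxide contribution → 1.563 μm/a
  chloride contribution → 0.3834 μm/a
  total first-year rate 1.947 μm/a
Long-term exponent b (ISO 9224 Table 2, B1) = 0.813
  D(6) = 1.947 × 6^0.813 = 1.947 × 4.292 = 8.355 μm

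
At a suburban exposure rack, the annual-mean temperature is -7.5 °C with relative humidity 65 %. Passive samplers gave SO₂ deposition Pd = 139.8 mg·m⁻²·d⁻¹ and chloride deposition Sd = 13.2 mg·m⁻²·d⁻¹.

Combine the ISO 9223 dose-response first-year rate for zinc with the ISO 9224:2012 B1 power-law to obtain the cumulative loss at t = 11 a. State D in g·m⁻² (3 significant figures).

zinc: T≤10 °C ⇒ hinge +0.038·(-7.5−10) = -0.6650
  SO₂ term: 0.0129·139.8^0.44·exp(0.046·65-0.6650) = 1.16
  Cl⁻ term: 0.0175·13.2^0.57·exp(0.008·65+0.085·-7.5) = 0.06772
  r_corr = 1.16 + 0.06772 = 1.227 μm/a
ISO 9224: D(t) = r_corr · t^b with b = 0.813 (zinc, B1)
  D(11) = 1.227 × 11^0.813 = 1.227 × 7.025 = 8.623 μm
  Mass loss = 8.623 μm × 7.14 g/cm³ = 61.57 g·m⁻²

D(11) = 61.6 g·m⁻²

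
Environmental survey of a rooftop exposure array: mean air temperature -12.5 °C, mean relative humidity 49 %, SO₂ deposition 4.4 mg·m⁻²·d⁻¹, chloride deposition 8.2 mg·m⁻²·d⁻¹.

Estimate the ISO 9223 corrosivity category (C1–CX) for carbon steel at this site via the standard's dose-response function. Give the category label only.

C2

carbon steel: f(T) = +0.150·(T−10) [T≤10 °C] = -3.3750
  Pd branch = 1.77·Pd^0.52·e^(0.02·RH+f) = 0.3487 μm/a
  Sd branch = 0.102·Sd^0.62·e^(0.033·RH+0.04·T) = 1.149 μm/a
  r_corr = 0.3487 + 1.149 = 1.498 μm/a
1.5 μm/a falls in (1.3, 25] for carbon steel → category C2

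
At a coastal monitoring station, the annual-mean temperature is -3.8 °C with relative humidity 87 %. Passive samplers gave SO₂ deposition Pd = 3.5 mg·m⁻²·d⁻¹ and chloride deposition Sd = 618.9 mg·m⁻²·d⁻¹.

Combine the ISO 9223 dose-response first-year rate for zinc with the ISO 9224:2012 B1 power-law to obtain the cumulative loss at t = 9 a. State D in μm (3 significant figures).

zinc: T≤10 °C ⇒ hinge +0.038·(-3.8−10) = -0.5244
  sulphur-dioxide contribution → 0.7249 μm/a
  chloride contribution → 0.9914 μm/a
  total first-year rate 1.716 μm/a
ISO 9224: D(t) = r_corr · t^b with b = 0.813 (zinc, B1)
  D(9) = 1.716 × 9^0.813 = 1.716 × 5.968 = 10.24 μm

D(9) = 10.2 μm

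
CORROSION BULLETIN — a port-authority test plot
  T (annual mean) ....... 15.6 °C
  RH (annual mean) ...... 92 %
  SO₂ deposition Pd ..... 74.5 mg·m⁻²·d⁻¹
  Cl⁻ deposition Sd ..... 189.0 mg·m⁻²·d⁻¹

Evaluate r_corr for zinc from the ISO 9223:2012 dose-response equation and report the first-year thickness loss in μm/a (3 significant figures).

zinc: temperature factor f = -0.071·(5.6) = -0.3976
  Pd branch = 0.0129·Pd^0.44·e^(0.046·RH+f) = 3.977 μm/a
  Sd branch = 0.0175·Sd^0.57·e^(0.008·RH+0.085·T) = 2.73 μm/a
  r_corr = 3.977 + 2.73 = 6.707 μm/a

r_corr = 6.71 μm/a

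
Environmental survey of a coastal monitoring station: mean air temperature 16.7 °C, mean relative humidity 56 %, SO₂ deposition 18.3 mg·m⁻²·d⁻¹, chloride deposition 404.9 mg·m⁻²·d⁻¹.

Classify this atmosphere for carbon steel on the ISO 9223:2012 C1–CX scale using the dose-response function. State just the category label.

carbon steel: temperature factor f = -0.054·(6.7) = -0.3618
  SO₂ term: 1.77·18.3^0.52·exp(0.02·56-0.3618) = 17.13
  Cl⁻ term: 0.102·404.9^0.62·exp(0.033·56+0.04·16.7) = 52.22
  r_corr = 17.13 + 52.22 = 69.35 μm/a
69.3 μm/a falls in (50, 80] for carbon steel → category C4

C4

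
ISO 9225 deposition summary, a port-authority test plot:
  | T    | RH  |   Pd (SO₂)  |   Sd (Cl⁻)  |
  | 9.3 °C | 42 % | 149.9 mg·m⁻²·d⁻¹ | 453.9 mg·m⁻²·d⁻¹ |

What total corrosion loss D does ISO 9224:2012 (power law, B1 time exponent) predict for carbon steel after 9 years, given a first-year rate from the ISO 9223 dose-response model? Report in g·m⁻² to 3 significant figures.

carbon steel: temperature factor f = +0.150·(-0.7) = -0.1050
  sulphur-dioxide contribution → 49.96 μm/a
  chloride contribution → 26.27 μm/a
  total first-year rate 76.22 μm/a
Long-term exponent b (ISO 9224 Table 2, B1) = 0.523
  D(9) = 76.22 × 9^0.523 = 76.22 × 3.156 = 240.5 μm
  Mass loss = 240.5 μm × 7.85 g/cm³ = 1888 g·m⁻²

D(9) = 1.89e+03 g·m⁻²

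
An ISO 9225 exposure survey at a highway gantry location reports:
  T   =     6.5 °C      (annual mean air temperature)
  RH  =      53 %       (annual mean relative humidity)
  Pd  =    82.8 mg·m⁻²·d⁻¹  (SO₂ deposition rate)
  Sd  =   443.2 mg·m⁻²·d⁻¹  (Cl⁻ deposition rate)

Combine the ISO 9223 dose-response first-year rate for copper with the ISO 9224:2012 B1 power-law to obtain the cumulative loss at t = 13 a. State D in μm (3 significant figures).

D(13) = 4.08 μm

copper: temperature factor f = +0.126·(-3.5) = -0.4410
  SO₂ term: 0.0053·82.8^0.26·exp(0.059·53-0.4410) = 0.2452
  Sd branch = 0.01025·Sd^0.27·e^(0.036·RH+0.049·T) = 0.4923 μm/a
  r_corr = 0.2452 + 0.4923 = 0.7375 μm/a
ISO 9224: D(t) = r_corr · t^b with b = 0.667 (copper, B1)
  D(13) = 0.7375 × 13^0.667 = 0.7375 × 5.534 = 4.081 μm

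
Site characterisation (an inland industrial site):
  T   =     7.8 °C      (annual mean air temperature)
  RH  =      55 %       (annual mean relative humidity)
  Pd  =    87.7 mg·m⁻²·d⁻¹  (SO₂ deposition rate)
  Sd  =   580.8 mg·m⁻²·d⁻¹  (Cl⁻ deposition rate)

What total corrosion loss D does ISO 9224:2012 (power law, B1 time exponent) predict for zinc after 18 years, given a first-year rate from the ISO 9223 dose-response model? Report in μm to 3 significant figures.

D(18) = 32.0 μm

zinc: f(T) = +0.038·(T−10) [T≤10 °C] = -0.0836
  SO₂ term: 0.0129·87.7^0.44·exp(0.046·55-0.0836) = 1.067
  Cl⁻ term: 0.0175·580.8^0.57·exp(0.008·55+0.085·7.8) = 1.984
  sum: 1.067 + 1.984 → r_corr = 3.051 μm/a
ISO 9224: D(t) = r_corr · t^b with b = 0.813 (zinc, B1)
  D(18) = 3.051 × 18^0.813 = 3.051 × 10.48 = 31.98 μm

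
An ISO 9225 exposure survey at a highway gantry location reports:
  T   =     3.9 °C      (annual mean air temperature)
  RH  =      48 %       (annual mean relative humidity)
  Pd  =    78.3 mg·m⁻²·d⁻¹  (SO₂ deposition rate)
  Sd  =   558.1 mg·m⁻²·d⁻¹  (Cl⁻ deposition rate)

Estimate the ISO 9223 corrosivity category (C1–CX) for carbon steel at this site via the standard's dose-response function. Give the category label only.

carbon steel: T≤10 °C ⇒ hinge +0.150·(3.9−10) = -0.9150
  sulphur-dioxide contribution → 17.88 μm/a
  chloride contribution → 29.32 μm/a
  total first-year rate 47.2 μm/a
Category bounds: 25…50 μm/a bracket r_corr ⇒ C3

C3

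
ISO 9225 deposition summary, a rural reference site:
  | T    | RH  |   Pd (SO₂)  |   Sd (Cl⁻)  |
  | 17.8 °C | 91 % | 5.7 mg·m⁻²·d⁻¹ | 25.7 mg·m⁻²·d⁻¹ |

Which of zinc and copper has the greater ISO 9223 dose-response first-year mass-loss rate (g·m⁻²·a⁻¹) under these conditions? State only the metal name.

zinc: T>10 °C ⇒ hinge -0.071·(17.8−10) = -0.5538
  Pd branch = 0.0129·Pd^0.44·e^(0.046·RH+f) = 1.049 μm/a
  Sd branch = 0.0175·Sd^0.57·e^(0.008·RH+0.085·T) = 1.047 μm/a
  r_corr = 1.049 + 1.047 = 2.096 μm/a
  mass loss = 2.096 μm/a × 7.14 g/cm³ = 14.96 g·m⁻²·a⁻¹
copper: f(T) = -0.080·(T−10) [T>10 °C] = -0.6240
  Pd branch = 0.0053·Pd^0.26·e^(0.059·RH+f) = 0.9584 μm/a
  Cl⁻ term: 0.01025·25.7^0.27·exp(0.036·91+0.049·17.8) = 1.559
  r_corr = 0.9584 + 1.559 = 2.518 μm/a
  mass loss = 2.518 μm/a × 8.96 g/cm³ = 22.56 g·m⁻²·a⁻¹
Ordering by g·m⁻²·a⁻¹: copper (22.6) > zinc (15)

copper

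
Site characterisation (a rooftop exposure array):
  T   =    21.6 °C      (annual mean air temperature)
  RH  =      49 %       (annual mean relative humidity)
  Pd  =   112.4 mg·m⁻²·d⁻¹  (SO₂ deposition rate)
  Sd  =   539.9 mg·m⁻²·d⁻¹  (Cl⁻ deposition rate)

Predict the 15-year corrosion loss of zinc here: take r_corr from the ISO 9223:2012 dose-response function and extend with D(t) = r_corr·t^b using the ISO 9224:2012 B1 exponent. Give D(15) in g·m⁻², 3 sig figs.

D(15) = 406 g·m⁻²

zinc: f(T) = -0.071·(T−10) [T>10 °C] = -0.8236
  sulphur-dioxide contribution → 0.4307 μm/a
  chloride contribution → 5.862 μm/a
  total first-year rate 6.293 μm/a
Long-term exponent b (ISO 9224 Table 2, B1) = 0.813
  D(15) = 6.293 × 15^0.813 = 6.293 × 9.04 = 56.89 μm
  Mass loss = 56.89 μm × 7.14 g/cm³ = 406.2 g·m⁻²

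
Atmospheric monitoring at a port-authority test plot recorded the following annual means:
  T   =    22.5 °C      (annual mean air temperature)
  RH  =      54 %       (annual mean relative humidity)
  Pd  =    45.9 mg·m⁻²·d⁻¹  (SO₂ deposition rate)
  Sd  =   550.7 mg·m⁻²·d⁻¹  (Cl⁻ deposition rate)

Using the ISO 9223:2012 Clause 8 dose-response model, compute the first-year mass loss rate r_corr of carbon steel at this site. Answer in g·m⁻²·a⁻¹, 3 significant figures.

carbon steel: f(T) = -0.054·(T−10) [T>10 °C] = -0.6750
  sulphur-dioxide contribution → 19.41 μm/a
  chloride contribution → 74.6 μm/a
  total first-year rate 94.01 μm/a
Convert to mass loss: 94.01 μm/a × 7.85 g/cm³ = 738 g·m⁻²·a⁻¹

r_corr = 738 g·m⁻²·a⁻¹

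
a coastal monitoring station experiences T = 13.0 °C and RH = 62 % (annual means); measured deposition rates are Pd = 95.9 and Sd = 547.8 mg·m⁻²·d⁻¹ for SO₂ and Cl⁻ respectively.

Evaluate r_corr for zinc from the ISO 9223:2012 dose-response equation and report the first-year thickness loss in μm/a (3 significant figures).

r_corr = 4.50 μm/a

zinc: T>10 °C ⇒ hinge -0.071·(13.0−10) = -0.2130
  Pd branch = 0.0129·Pd^0.44·e^(0.046·RH+f) = 1.345 μm/a
  Cl⁻ term: 0.0175·547.8^0.57·exp(0.008·62+0.085·13.0) = 3.158
  r_corr = 1.345 + 3.158 = 4.503 μm/a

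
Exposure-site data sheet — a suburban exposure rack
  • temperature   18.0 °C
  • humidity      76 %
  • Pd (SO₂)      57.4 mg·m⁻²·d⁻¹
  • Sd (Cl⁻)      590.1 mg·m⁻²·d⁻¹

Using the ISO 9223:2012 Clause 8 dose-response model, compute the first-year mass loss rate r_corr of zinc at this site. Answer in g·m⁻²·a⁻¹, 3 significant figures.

r_corr = 50.5 g·m⁻²·a⁻¹

zinc: T>10 °C ⇒ hinge -0.071·(18.0−10) = -0.5680
  Pd branch = 0.0129·Pd^0.44·e^(0.046·RH+f) = 1.433 μm/a
  Sd branch = 0.0175·Sd^0.57·e^(0.008·RH+0.085·T) = 5.636 μm/a
  sum: 1.433 + 5.636 → r_corr = 7.069 μm/a
Convert to mass loss: 7.069 μm/a × 7.14 g/cm³ = 50.47 g·m⁻²·a⁻¹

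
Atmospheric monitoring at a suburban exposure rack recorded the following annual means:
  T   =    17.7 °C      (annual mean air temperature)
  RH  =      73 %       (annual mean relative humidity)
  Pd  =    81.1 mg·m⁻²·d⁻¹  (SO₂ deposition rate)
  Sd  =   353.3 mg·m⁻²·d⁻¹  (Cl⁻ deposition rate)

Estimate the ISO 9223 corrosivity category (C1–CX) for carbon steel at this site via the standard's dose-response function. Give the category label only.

carbon steel: T>10 °C ⇒ hinge -0.054·(17.7−10) = -0.4158
  sulphur-dioxide contribution → 49.45 μm/a
  chloride contribution → 87.53 μm/a
  ⇒ r_corr(carbon steel) = 137 μm/a
137 μm/a falls in (80, 200] for carbon steel → category C5

C5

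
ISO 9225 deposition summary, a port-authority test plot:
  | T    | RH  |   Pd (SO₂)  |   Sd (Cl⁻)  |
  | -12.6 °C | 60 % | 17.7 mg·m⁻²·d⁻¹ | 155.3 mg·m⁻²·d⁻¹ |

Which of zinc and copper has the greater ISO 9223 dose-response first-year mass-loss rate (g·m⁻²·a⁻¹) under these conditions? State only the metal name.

zinc

zinc: T≤10 °C ⇒ hinge +0.038·(-12.6−10) = -0.8588
  Pd branch = 0.0129·Pd^0.44·e^(0.046·RH+f) = 0.3058 μm/a
  Cl⁻ term: 0.0175·155.3^0.57·exp(0.008·60+0.085·-12.6) = 0.1719
  r_corr = 0.3058 + 0.1719 = 0.4777 μm/a
  mass loss = 0.4777 μm/a × 7.14 g/cm³ = 3.411 g·m⁻²·a⁻¹
copper: temperature factor f = +0.126·(-22.6) = -2.8476
  Pd branch = 0.0053·Pd^0.26·e^(0.059·RH+f) = 0.02236 μm/a
  Sd branch = 0.01025·Sd^0.27·e^(0.036·RH+0.049·T) = 0.1872 μm/a
  sum: 0.02236 + 0.1872 → r_corr = 0.2095 μm/a
  mass loss = 0.2095 μm/a × 8.96 g/cm³ = 1.878 g·m⁻²·a⁻¹
Ordering by g·m⁻²·a⁻¹: zinc (3.41) > copper (1.88)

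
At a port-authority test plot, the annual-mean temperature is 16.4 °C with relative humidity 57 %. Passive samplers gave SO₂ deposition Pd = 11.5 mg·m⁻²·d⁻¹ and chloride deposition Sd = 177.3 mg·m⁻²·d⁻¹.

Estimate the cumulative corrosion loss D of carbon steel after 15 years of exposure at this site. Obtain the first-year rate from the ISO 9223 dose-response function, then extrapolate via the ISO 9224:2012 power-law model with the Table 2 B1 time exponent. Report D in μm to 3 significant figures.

D(15) = 189 μm

carbon steel: T>10 °C ⇒ hinge -0.054·(16.4−10) = -0.3456
  Pd branch = 1.77·Pd^0.52·e^(0.02·RH+f) = 13.95 μm/a
  Cl⁻ term: 0.102·177.3^0.62·exp(0.033·57+0.04·16.4) = 31.96
  r_corr = 13.95 + 31.96 = 45.91 μm/a
Long-term exponent b (ISO 9224 Table 2, B1) = 0.523
  D(15) = 45.91 × 15^0.523 = 45.91 × 4.122 = 189.2 μm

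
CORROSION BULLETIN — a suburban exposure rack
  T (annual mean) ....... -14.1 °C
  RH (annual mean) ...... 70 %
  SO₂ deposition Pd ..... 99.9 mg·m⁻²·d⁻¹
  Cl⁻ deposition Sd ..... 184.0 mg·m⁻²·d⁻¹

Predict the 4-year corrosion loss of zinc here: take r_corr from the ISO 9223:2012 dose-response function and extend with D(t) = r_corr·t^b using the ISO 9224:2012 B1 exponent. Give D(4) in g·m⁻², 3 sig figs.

D(4) = 25.6 g·m⁻²

zinc: T≤10 °C ⇒ hinge +0.038·(-14.1−10) = -0.9158
  Pd branch = 0.0129·Pd^0.44·e^(0.046·RH+f) = 0.9797 μm/a
  Sd branch = 0.0175·Sd^0.57·e^(0.008·RH+0.085·T) = 0.1806 μm/a
  r_corr = 0.9797 + 0.1806 = 1.16 μm/a
Long-term exponent b (ISO 9224 Table 2, B1) = 0.813
  D(4) = 1.16 × 4^0.813 = 1.16 × 3.087 = 3.581 μm
  Mass loss = 3.581 μm × 7.14 g/cm³ = 25.57 g·m⁻²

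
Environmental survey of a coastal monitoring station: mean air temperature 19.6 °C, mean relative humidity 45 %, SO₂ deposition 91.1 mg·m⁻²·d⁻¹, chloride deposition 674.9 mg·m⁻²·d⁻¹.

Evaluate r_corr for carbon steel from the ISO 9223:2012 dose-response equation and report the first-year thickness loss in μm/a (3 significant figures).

r_corr = 83.1 μm/a

carbon steel: f(T) = -0.054·(T−10) [T>10 °C] = -0.5184
  Pd branch = 1.77·Pd^0.52·e^(0.02·RH+f) = 27.08 μm/a
  Cl⁻ term: 0.102·674.9^0.62·exp(0.033·45+0.04·19.6) = 55.99
  sum: 27.08 + 55.99 → r_corr = 83.07 μm/a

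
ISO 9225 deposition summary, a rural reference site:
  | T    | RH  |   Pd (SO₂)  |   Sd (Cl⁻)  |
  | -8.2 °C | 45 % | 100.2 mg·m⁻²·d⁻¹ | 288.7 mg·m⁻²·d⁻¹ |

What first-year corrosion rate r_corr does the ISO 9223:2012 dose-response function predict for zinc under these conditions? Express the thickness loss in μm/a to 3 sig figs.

zinc: T≤10 °C ⇒ hinge +0.038·(-8.2−10) = -0.6916
  Pd branch = 0.0129·Pd^0.44·e^(0.046·RH+f) = 0.3887 μm/a
  Cl⁻ term: 0.0175·288.7^0.57·exp(0.008·45+0.085·-8.2) = 0.3156
  r_corr = 0.3887 + 0.3156 = 0.7043 μm/a

r_corr = 0.704 μm/a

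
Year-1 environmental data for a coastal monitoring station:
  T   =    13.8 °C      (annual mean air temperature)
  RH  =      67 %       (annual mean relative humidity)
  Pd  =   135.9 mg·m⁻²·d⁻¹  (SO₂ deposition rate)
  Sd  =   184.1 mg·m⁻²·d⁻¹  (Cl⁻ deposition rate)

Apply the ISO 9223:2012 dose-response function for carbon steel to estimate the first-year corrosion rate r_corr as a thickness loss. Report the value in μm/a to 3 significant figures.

r_corr = 112 μm/a

carbon steel: T>10 °C ⇒ hinge -0.054·(13.8−10) = -0.2052
  SO₂ term: 1.77·135.9^0.52·exp(0.02·67-0.2052) = 70.81
  Cl⁻ term: 0.102·184.1^0.62·exp(0.033·67+0.04·13.8) = 41.01
  sum: 70.81 + 41.01 → r_corr = 111.8 μm/a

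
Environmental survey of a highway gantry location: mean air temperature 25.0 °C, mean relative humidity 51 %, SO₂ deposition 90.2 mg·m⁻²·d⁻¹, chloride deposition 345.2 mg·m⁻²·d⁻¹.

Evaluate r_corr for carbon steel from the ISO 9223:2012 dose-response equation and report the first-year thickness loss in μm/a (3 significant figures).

r_corr = 78.6 μm/a

carbon steel: f(T) = -0.054·(T−10) [T>10 °C] = -0.8100
  SO₂ term: 1.77·90.2^0.52·exp(0.02·51-0.8100) = 22.69
  Sd branch = 0.102·Sd^0.62·e^(0.033·RH+0.04·T) = 55.9 μm/a
  r_corr = 22.69 + 55.9 = 78.59 μm/a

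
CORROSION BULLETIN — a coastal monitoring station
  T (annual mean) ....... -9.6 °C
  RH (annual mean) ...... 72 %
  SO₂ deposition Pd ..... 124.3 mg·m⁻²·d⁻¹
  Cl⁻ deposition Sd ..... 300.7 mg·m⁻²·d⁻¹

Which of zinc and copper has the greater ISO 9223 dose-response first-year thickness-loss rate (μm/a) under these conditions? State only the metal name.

zinc

zinc: temperature factor f = +0.038·(-19.6) = -0.7448
  Pd branch = 0.0129·Pd^0.44·e^(0.046·RH+f) = 1.403 μm/a
  Sd branch = 0.0175·Sd^0.57·e^(0.008·RH+0.085·T) = 0.3559 μm/a
  sum: 1.403 + 0.3559 → r_corr = 1.759 μm/a
copper: temperature factor f = +0.126·(-19.6) = -2.4696
  Pd branch = 0.0053·Pd^0.26·e^(0.059·RH+f) = 0.1099 μm/a
  Sd branch = 0.01025·Sd^0.27·e^(0.036·RH+0.049·T) = 0.3992 μm/a
  r_corr = 0.1099 + 0.3992 = 0.5092 μm/a
Ordering by μm/a: zinc (1.76) > copper (0.509)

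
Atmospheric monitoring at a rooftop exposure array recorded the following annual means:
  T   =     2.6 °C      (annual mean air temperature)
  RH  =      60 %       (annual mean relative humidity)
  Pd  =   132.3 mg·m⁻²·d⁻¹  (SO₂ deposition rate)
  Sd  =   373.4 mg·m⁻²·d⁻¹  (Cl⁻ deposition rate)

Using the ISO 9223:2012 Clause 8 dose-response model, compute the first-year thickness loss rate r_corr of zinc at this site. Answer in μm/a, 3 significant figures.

r_corr = 2.35 μm/a

zinc: f(T) = +0.038·(T−10) [T≤10 °C] = -0.2812
  sulphur-dioxide contribution → 1.32 μm/a
  chloride contribution → 1.032 μm/a
  ⇒ r_corr(zinc) = 2.352 μm/a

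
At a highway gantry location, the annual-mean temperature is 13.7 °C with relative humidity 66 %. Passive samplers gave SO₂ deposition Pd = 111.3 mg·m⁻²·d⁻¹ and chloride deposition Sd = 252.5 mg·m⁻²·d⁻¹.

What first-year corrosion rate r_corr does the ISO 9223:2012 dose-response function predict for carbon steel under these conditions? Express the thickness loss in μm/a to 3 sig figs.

carbon steel: f(T) = -0.054·(T−10) [T>10 °C] = -0.1998
  sulphur-dioxide contribution → 62.9 μm/a
  chloride contribution → 48.07 μm/a
  ⇒ r_corr(carbon steel) = 111 μm/a

r_corr = 111 μm/a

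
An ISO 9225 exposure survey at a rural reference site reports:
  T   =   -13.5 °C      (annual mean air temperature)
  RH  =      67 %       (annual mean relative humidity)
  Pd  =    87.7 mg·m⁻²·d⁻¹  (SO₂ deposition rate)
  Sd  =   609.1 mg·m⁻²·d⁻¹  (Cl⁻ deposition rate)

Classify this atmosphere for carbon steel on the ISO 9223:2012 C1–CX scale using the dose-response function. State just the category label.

carbon steel: temperature factor f = +0.150·(-23.5) = -3.5250
  SO₂ term: 1.77·87.7^0.52·exp(0.02·67-3.5250) = 2.039
  Cl⁻ term: 0.102·609.1^0.62·exp(0.033·67+0.04·-13.5) = 28.89
  sum: 2.039 + 28.89 → r_corr = 30.93 μm/a
ISO 9223 Table 2 (carbon steel): 25 < 30.9 ≤ 50 μm/a ⇒ C3

C3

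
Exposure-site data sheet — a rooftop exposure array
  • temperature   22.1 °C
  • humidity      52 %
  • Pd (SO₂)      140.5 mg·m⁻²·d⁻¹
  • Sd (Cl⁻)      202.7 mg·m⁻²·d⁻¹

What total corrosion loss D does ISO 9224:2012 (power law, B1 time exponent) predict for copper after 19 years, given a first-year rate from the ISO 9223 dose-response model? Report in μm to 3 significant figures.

copper: temperature factor f = -0.080·(12.1) = -0.9680
  sulphur-dioxide contribution → 0.1566 μm/a
  chloride contribution → 0.8258 μm/a
  ⇒ r_corr(copper) = 0.9824 μm/a
Long-term exponent b (ISO 9224 Table 2, B1) = 0.667
  D(19) = 0.9824 × 19^0.667 = 0.9824 × 7.127 = 7.002 μm

D(19) = 7.00 μm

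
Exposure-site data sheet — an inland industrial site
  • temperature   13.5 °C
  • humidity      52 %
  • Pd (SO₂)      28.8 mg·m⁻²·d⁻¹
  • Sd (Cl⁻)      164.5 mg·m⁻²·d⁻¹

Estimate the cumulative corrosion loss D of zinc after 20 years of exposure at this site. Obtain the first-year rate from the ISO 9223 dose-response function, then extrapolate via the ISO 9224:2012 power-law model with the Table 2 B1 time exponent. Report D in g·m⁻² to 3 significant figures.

D(20) = 164 g·m⁻²

zinc: T>10 °C ⇒ hinge -0.071·(13.5−10) = -0.2485
  sulphur-dioxide contribution → 0.4827 μm/a
  chloride contribution → 1.532 μm/a
  ⇒ r_corr(zinc) = 2.015 μm/a
Power-law: D(20) = r_corr · 20^0.813
  D(20) = 2.015 × 20^0.813 = 2.015 × 11.42 = 23.01 μm
  Mass loss = 23.01 μm × 7.14 g/cm³ = 164.3 g·m⁻²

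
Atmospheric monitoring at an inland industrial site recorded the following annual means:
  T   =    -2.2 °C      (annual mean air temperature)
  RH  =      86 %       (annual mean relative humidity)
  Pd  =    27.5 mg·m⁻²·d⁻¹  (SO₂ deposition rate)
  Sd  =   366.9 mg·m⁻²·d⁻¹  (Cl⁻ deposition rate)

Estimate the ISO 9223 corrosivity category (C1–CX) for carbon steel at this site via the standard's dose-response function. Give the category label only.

carbon steel: temperature factor f = +0.150·(-12.2) = -1.8300
  sulphur-dioxide contribution → 8.885 μm/a
  chloride contribution → 62.08 μm/a
  total first-year rate 70.96 μm/a
ISO 9223 Table 2 (carbon steel): 50 < 71 ≤ 80 μm/a ⇒ C4

C4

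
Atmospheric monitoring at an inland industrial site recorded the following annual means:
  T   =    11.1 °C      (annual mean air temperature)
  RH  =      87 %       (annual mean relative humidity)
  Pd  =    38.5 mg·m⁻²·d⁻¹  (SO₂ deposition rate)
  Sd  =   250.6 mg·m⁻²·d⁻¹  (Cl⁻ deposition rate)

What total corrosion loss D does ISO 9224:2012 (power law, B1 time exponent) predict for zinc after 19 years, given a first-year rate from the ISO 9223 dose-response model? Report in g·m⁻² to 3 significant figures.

zinc: temperature factor f = -0.071·(1.1) = -0.0781
  Pd branch = 0.0129·Pd^0.44·e^(0.046·RH+f) = 3.253 μm/a
  Sd branch = 0.0175·Sd^0.57·e^(0.008·RH+0.085·T) = 2.101 μm/a
  sum: 3.253 + 2.101 → r_corr = 5.355 μm/a
Power-law: D(19) = r_corr · 19^0.813
  D(19) = 5.355 × 19^0.813 = 5.355 × 10.96 = 58.66 μm
  Mass loss = 58.66 μm × 7.14 g/cm³ = 418.8 g·m⁻²

D(19) = 419 g·m⁻²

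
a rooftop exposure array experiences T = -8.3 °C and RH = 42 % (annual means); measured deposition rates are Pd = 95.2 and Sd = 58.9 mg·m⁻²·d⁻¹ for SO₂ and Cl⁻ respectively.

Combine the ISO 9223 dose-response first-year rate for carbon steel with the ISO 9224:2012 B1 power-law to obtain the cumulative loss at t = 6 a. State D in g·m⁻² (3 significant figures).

D(6) = 130 g·m⁻²

carbon steel: T≤10 °C ⇒ hinge +0.150·(-8.3−10) = -2.7450
  SO₂ term: 1.77·95.2^0.52·exp(0.02·42-2.7450) = 2.815
  Sd branch = 0.102·Sd^0.62·e^(0.033·RH+0.04·T) = 3.663 μm/a
  sum: 2.815 + 3.663 → r_corr = 6.478 μm/a
ISO 9224: D(t) = r_corr · t^b with b = 0.523 (carbon steel, B1)
  D(6) = 6.478 × 6^0.523 = 6.478 × 2.553 = 16.54 μm
  Mass loss = 16.54 μm × 7.85 g/cm³ = 129.8 g·m⁻²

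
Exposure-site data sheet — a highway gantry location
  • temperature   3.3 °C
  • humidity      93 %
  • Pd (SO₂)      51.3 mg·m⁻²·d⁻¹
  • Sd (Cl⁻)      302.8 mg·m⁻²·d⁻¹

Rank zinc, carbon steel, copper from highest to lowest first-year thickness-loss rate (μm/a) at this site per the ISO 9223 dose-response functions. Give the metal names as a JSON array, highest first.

["carbon steel", "zinc", "copper"]

zinc: temperature factor f = +0.038·(-6.7) = -0.2546
  Pd branch = 0.0129·Pd^0.44·e^(0.046·RH+f) = 4.077 μm/a
  Sd branch = 0.0175·Sd^0.57·e^(0.008·RH+0.085·T) = 1.265 μm/a
  r_corr = 4.077 + 1.265 = 5.343 μm/a
carbon steel: T≤10 °C ⇒ hinge +0.150·(3.3−10) = -1.0050
  SO₂ term: 1.77·51.3^0.52·exp(0.02·93-1.0050) = 32.25
  Cl⁻ term: 0.102·302.8^0.62·exp(0.033·93+0.04·3.3) = 86.52
  r_corr = 32.25 + 86.52 = 118.8 μm/a
copper: T≤10 °C ⇒ hinge +0.126·(3.3−10) = -0.8442
  Pd branch = 0.0053·Pd^0.26·e^(0.059·RH+f) = 1.532 μm/a
  Sd branch = 0.01025·Sd^0.27·e^(0.036·RH+0.049·T) = 1.603 μm/a
  sum: 1.532 + 1.603 → r_corr = 3.135 μm/a
Ordering by μm/a: carbon steel (119) > zinc (5.34) > copper (3.13)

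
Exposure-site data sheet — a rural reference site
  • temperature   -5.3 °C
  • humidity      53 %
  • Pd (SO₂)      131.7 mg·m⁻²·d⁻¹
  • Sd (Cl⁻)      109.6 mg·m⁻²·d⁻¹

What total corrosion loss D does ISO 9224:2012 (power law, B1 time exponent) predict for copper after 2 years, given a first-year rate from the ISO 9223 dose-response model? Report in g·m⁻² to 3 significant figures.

D(2) = 3.58 g·m⁻²

copper: f(T) = +0.126·(T−10) [T≤10 °C] = -1.9278
  Pd branch = 0.0053·Pd^0.26·e^(0.059·RH+f) = 0.06254 μm/a
  Sd branch = 0.01025·Sd^0.27·e^(0.036·RH+0.049·T) = 0.1894 μm/a
  r_corr = 0.06254 + 0.1894 = 0.2519 μm/a
Long-term exponent b (ISO 9224 Table 2, B1) = 0.667
  D(2) = 0.2519 × 2^0.667 = 0.2519 × 1.588 = 0.4 μm
  Mass loss = 0.4 μm × 8.96 g/cm³ = 3.584 g·m⁻²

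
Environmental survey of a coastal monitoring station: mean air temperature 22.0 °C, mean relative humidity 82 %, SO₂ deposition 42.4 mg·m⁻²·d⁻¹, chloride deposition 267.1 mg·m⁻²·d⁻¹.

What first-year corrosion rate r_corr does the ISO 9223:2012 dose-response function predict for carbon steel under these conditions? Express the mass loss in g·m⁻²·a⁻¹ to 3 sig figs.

r_corr = 1.19e+03 g·m⁻²·a⁻¹

carbon steel: f(T) = -0.054·(T−10) [T>10 °C] = -0.6480
  Pd branch = 1.77·Pd^0.52·e^(0.02·RH+f) = 33.5 μm/a
  Sd branch = 0.102·Sd^0.62·e^(0.033·RH+0.04·T) = 117.6 μm/a
  r_corr = 33.5 + 117.6 = 151.1 μm/a
Convert to mass loss: 151.1 μm/a × 7.85 g/cm³ = 1186 g·m⁻²·a⁻¹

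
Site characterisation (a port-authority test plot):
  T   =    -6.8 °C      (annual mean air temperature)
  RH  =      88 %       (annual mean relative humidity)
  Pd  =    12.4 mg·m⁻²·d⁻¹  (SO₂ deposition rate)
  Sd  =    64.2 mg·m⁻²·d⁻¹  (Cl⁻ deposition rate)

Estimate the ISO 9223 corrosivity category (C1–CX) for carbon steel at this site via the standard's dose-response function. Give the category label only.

carbon steel: f(T) = +0.150·(T−10) [T≤10 °C] = -2.5200
  Pd branch = 1.77·Pd^0.52·e^(0.02·RH+f) = 3.065 μm/a
  Sd branch = 0.102·Sd^0.62·e^(0.033·RH+0.04·T) = 18.72 μm/a
  r_corr = 3.065 + 18.72 = 21.79 μm/a
Category bounds: 1.3…25 μm/a bracket r_corr ⇒ C2

C2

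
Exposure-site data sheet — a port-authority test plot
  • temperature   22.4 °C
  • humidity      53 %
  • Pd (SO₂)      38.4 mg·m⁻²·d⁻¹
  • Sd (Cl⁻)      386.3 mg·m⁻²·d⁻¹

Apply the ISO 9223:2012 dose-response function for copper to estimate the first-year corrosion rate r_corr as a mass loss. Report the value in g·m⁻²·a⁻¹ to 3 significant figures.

r_corr = 10.3 g·m⁻²·a⁻¹

copper: f(T) = -0.080·(T−10) [T>10 °C] = -0.9920
  sulphur-dioxide contribution → 0.1157 μm/a
  chloride contribution → 1.034 μm/a
  total first-year rate 1.15 μm/a
Convert to mass loss: 1.15 μm/a × 8.96 g/cm³ = 10.3 g·m⁻²·a⁻¹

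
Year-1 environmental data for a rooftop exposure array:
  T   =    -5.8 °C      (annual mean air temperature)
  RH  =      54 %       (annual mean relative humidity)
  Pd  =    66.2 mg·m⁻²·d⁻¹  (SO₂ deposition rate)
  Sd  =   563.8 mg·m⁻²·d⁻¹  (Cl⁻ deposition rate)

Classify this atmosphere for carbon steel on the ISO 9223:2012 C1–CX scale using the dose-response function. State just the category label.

C3

carbon steel: f(T) = +0.150·(T−10) [T≤10 °C] = -2.3700
  Pd branch = 1.77·Pd^0.52·e^(0.02·RH+f) = 4.311 μm/a
  Sd branch = 0.102·Sd^0.62·e^(0.033·RH+0.04·T) = 24.4 μm/a
  sum: 4.311 + 24.4 → r_corr = 28.71 μm/a
Category bounds: 25…50 μm/a bracket r_corr ⇒ C3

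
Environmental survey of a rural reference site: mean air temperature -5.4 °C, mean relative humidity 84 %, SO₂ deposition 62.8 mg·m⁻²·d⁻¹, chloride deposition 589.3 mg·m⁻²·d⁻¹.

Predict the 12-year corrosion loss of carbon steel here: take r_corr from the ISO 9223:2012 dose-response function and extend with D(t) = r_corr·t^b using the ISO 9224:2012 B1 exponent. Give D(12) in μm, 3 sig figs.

carbon steel: temperature factor f = +0.150·(-15.4) = -2.3100
  SO₂ term: 1.77·62.8^0.52·exp(0.02·84-2.3100) = 8.115
  Cl⁻ term: 0.102·589.3^0.62·exp(0.033·84+0.04·-5.4) = 68.59
  sum: 8.115 + 68.59 → r_corr = 76.71 μm/a
Power-law: D(12) = r_corr · 12^0.523
  D(12) = 76.71 × 12^0.523 = 76.71 × 3.668 = 281.3 μm

D(12) = 281 μm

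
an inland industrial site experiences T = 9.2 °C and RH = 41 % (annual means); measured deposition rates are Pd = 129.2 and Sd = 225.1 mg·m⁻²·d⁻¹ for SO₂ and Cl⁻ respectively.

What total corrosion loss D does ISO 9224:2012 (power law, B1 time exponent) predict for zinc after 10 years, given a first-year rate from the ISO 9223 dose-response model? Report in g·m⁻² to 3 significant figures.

D(10) = 86.6 g·m⁻²

zinc: T≤10 °C ⇒ hinge +0.038·(9.2−10) = -0.0304
  Pd branch = 0.0129·Pd^0.44·e^(0.046·RH+f) = 0.7005 μm/a
  Sd branch = 0.0175·Sd^0.57·e^(0.008·RH+0.085·T) = 1.164 μm/a
  r_corr = 0.7005 + 1.164 = 1.865 μm/a
ISO 9224: D(t) = r_corr · t^b with b = 0.813 (zinc, B1)
  D(10) = 1.865 × 10^0.813 = 1.865 × 6.501 = 12.12 μm
  Mass loss = 12.12 μm × 7.14 g/cm³ = 86.55 g·m⁻²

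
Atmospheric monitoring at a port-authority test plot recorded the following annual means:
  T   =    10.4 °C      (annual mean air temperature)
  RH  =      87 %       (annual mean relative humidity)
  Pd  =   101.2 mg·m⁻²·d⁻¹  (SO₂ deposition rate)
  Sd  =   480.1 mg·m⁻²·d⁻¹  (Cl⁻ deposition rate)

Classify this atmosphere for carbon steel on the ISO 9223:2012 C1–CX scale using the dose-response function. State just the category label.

carbon steel: f(T) = -0.054·(T−10) [T>10 °C] = -0.0216
  SO₂ term: 1.77·101.2^0.52·exp(0.02·87-0.0216) = 108.9
  Sd branch = 0.102·Sd^0.62·e^(0.033·RH+0.04·T) = 125.5 μm/a
  sum: 108.9 + 125.5 → r_corr = 234.4 μm/a
ISO 9223 Table 2 (carbon steel): 200 < 234 ≤ 700 μm/a ⇒ CX

CX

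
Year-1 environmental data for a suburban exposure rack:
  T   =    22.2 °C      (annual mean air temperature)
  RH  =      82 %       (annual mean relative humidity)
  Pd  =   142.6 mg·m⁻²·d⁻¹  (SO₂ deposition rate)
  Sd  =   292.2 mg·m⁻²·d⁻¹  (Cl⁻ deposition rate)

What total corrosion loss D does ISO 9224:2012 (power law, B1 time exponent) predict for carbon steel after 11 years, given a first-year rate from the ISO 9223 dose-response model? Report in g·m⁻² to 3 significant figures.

D(11) = 5.16e+03 g·m⁻²

carbon steel: f(T) = -0.054·(T−10) [T>10 °C] = -0.6588
  SO₂ term: 1.77·142.6^0.52·exp(0.02·82-0.6588) = 62.27
  Cl⁻ term: 0.102·292.2^0.62·exp(0.033·82+0.04·22.2) = 125.4
  r_corr = 62.27 + 125.4 = 187.6 μm/a
Long-term exponent b (ISO 9224 Table 2, B1) = 0.523
  D(11) = 187.6 × 11^0.523 = 187.6 × 3.505 = 657.6 μm
  Mass loss = 657.6 μm × 7.85 g/cm³ = 5162 g·m⁻²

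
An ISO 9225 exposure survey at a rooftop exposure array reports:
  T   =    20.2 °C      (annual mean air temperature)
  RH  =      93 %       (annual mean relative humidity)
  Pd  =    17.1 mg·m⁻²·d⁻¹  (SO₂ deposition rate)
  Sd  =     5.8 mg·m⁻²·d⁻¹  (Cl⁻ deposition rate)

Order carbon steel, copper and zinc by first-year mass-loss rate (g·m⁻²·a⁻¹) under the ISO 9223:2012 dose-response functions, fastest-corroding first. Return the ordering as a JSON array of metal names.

carbon steel: temperature factor f = -0.054·(10.2) = -0.5508
  SO₂ term: 1.77·17.1^0.52·exp(0.02·93-0.5508) = 28.69
  Sd branch = 0.102·Sd^0.62·e^(0.033·RH+0.04·T) = 14.64 μm/a
  r_corr = 28.69 + 14.64 = 43.33 μm/a
  mass loss = 43.33 μm/a × 7.85 g/cm³ = 340.2 g·m⁻²·a⁻¹
copper: temperature factor f = -0.080·(10.2) = -0.8160
  Pd branch = 0.0053·Pd^0.26·e^(0.059·RH+f) = 1.184 μm/a
  Sd branch = 0.01025·Sd^0.27·e^(0.036·RH+0.049·T) = 1.261 μm/a
  r_corr = 1.184 + 1.261 = 2.445 μm/a
  mass loss = 2.445 μm/a × 8.96 g/cm³ = 21.91 g·m⁻²·a⁻¹
zinc: T>10 °C ⇒ hinge -0.071·(20.2−10) = -0.7242
  Pd branch = 0.0129·Pd^0.44·e^(0.046·RH+f) = 1.572 μm/a
  Sd branch = 0.0175·Sd^0.57·e^(0.008·RH+0.085·T) = 0.5585 μm/a
  sum: 1.572 + 0.5585 → r_corr = 2.131 μm/a
  mass loss = 2.131 μm/a × 7.14 g/cm³ = 15.21 g·m⁻²·a⁻¹
Ordering by g·m⁻²·a⁻¹: carbon steel (340) > copper (21.9) > zinc (15.2)

["carbon steel", "copper", "zinc"]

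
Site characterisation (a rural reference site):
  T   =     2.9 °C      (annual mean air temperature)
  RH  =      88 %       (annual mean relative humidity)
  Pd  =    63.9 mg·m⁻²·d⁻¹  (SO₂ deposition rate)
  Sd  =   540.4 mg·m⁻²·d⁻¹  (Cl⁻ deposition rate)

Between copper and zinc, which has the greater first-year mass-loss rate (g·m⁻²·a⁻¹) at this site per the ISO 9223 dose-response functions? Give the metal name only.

zinc

copper: temperature factor f = +0.126·(-7.1) = -0.8946
  Pd branch = 0.0053·Pd^0.26·e^(0.059·RH+f) = 1.148 μm/a
  Sd branch = 0.01025·Sd^0.27·e^(0.036·RH+0.049·T) = 1.535 μm/a
  r_corr = 1.148 + 1.535 = 2.683 μm/a
  mass loss = 2.683 μm/a × 8.96 g/cm³ = 24.04 g·m⁻²·a⁻¹
zinc: T≤10 °C ⇒ hinge +0.038·(2.9−10) = -0.2698
  SO₂ term: 0.0129·63.9^0.44·exp(0.046·88-0.2698) = 3.514
  Cl⁻ term: 0.0175·540.4^0.57·exp(0.008·88+0.085·2.9) = 1.635
  sum: 3.514 + 1.635 → r_corr = 5.149 μm/a
  mass loss = 5.149 μm/a × 7.14 g/cm³ = 36.77 g·m⁻²·a⁻¹
Ordering by g·m⁻²·a⁻¹: zinc (36.8) > copper (24)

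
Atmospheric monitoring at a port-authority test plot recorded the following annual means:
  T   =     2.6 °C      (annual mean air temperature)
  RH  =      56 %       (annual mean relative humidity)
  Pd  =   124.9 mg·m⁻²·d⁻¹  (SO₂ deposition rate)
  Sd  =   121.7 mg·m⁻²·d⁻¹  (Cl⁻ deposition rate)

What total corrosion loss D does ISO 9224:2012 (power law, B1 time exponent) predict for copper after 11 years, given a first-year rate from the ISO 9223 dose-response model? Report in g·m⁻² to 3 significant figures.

D(11) = 23.0 g·m⁻²

copper: temperature factor f = +0.126·(-7.4) = -0.9324
  SO₂ term: 0.0053·124.9^0.26·exp(0.059·56-0.9324) = 0.1992
  Cl⁻ term: 0.01025·121.7^0.27·exp(0.036·56+0.049·2.6) = 0.3196
  sum: 0.1992 + 0.3196 → r_corr = 0.5188 μm/a
Power-law: D(11) = r_corr · 11^0.667
  D(11) = 0.5188 × 11^0.667 = 0.5188 × 4.95 = 2.568 μm
  Mass loss = 2.568 μm × 8.96 g/cm³ = 23.01 g·m⁻²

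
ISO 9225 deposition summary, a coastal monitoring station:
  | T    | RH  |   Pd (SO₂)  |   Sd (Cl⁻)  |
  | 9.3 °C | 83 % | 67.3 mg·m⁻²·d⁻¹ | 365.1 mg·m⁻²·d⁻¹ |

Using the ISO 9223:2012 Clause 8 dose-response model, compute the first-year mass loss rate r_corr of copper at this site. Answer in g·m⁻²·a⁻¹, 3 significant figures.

copper: T≤10 °C ⇒ hinge +0.126·(9.3−10) = -0.0882
  Pd branch = 0.0053·Pd^0.26·e^(0.059·RH+f) = 1.941 μm/a
  Sd branch = 0.01025·Sd^0.27·e^(0.036·RH+0.049·T) = 1.578 μm/a
  r_corr = 1.941 + 1.578 = 3.519 μm/a
Convert to mass loss: 3.519 μm/a × 8.96 g/cm³ = 31.53 g·m⁻²·a⁻¹

r_corr = 31.5 g·m⁻²·a⁻¹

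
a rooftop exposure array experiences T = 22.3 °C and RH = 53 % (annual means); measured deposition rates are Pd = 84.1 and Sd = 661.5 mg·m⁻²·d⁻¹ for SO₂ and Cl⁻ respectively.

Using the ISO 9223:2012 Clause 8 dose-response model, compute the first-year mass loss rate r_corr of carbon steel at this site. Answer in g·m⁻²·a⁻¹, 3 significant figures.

r_corr = 837 g·m⁻²·a⁻¹

carbon steel: temperature factor f = -0.054·(12.3) = -0.6642
  SO₂ term: 1.77·84.1^0.52·exp(0.02·53-0.6642) = 26.35
  Sd branch = 0.102·Sd^0.62·e^(0.033·RH+0.04·T) = 80.22 μm/a
  sum: 26.35 + 80.22 → r_corr = 106.6 μm/a
Convert to mass loss: 106.6 μm/a × 7.85 g/cm³ = 836.6 g·m⁻²·a⁻¹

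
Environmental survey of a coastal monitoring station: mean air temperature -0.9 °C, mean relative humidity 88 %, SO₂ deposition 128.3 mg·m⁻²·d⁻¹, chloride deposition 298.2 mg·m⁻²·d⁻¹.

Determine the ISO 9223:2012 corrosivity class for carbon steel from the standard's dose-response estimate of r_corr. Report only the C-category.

C5

carbon steel: f(T) = +0.150·(T−10) [T≤10 °C] = -1.6350
  sulphur-dioxide contribution → 25.03 μm/a
  chloride contribution → 61.43 μm/a
  ⇒ r_corr(carbon steel) = 86.46 μm/a
ISO 9223 Table 2 (carbon steel): 80 < 86.5 ≤ 200 μm/a ⇒ C5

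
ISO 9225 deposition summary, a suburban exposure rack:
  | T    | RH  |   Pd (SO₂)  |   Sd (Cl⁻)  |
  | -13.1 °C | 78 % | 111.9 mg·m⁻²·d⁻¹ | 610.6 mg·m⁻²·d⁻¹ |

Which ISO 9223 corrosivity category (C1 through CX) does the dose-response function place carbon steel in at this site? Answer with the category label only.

C3

carbon steel: T≤10 °C ⇒ hinge +0.150·(-13.1−10) = -3.4650
  SO₂ term: 1.77·111.9^0.52·exp(0.02·78-3.4650) = 3.062
  Cl⁻ term: 0.102·610.6^0.62·exp(0.033·78+0.04·-13.1) = 42.27
  r_corr = 3.062 + 42.27 = 45.34 μm/a
45.3 μm/a falls in (25, 50] for carbon steel → category C3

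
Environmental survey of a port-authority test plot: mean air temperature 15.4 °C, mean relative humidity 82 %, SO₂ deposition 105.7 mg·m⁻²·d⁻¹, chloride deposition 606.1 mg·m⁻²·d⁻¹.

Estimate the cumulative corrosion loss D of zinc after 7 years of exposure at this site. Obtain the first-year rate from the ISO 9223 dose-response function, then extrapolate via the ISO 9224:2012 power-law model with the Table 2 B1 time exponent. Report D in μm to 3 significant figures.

D(7) = 37.9 μm

zinc: T>10 °C ⇒ hinge -0.071·(15.4−10) = -0.3834
  Pd branch = 0.0129·Pd^0.44·e^(0.046·RH+f) = 2.971 μm/a
  Cl⁻ term: 0.0175·606.1^0.57·exp(0.008·82+0.085·15.4) = 4.814
  r_corr = 2.971 + 4.814 = 7.784 μm/a
ISO 9224: D(t) = r_corr · t^b with b = 0.813 (zinc, B1)
  D(7) = 7.784 × 7^0.813 = 7.784 × 4.865 = 37.87 μm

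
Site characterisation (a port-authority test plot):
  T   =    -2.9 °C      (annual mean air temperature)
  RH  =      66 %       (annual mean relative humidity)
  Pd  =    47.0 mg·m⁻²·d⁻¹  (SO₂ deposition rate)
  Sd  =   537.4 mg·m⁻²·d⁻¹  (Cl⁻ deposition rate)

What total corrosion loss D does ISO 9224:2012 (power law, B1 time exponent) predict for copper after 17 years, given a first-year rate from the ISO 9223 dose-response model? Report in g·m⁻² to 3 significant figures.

copper: T≤10 °C ⇒ hinge +0.126·(-2.9−10) = -1.6254
  Pd branch = 0.0053·Pd^0.26·e^(0.059·RH+f) = 0.1394 μm/a
  Sd branch = 0.01025·Sd^0.27·e^(0.036·RH+0.049·T) = 0.5225 μm/a
  r_corr = 0.1394 + 0.5225 = 0.6619 μm/a
Power-law: D(17) = r_corr · 17^0.667
  D(17) = 0.6619 × 17^0.667 = 0.6619 × 6.618 = 4.38 μm
  Mass loss = 4.38 μm × 8.96 g/cm³ = 39.25 g·m⁻²

D(17) = 39.2 g·m⁻²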